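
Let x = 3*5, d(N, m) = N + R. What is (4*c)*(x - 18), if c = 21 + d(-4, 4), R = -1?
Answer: -192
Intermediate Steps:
d(N, m) = -1 + N (d(N, m) = N - 1 = -1 + N)
x = 15
c = 16 (c = 21 + (-1 - 4) = 21 - 5 = 16)
(4*c)*(x - 18) = (4*16)*(15 - 18) = 64*(-3) = -192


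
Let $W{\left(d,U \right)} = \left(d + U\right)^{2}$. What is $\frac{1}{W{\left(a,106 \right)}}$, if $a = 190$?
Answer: $\frac{1}{87616} \approx 1.1413 \cdot 10^{-5}$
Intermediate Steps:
$W{\left(d,U \right)} = \left(U + d\right)^{2}$
$\frac{1}{W{\left(a,106 \right)}} = \frac{1}{\left(106 + 190\right)^{2}} = \frac{1}{296^{2}} = \frac{1}{87616}$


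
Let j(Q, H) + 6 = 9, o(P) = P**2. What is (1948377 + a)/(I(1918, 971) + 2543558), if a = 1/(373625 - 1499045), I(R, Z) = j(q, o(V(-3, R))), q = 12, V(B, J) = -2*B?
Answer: 75611808391/98709462780 ≈ 0.76600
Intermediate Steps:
j(Q, H) = 3 (j(Q, H) = -6 + 9 = 3)
I(R, Z) = 3
a = -1/1125420 (a = 1/(-1125420) = -1/1125420 ≈ -8.8856e-7)
(1948377 + a)/(I(1918, 971) + 2543558) = (1948377 - 1/1125420)/(3 + 2543558) = (2192742443339/1125420)/2543561 = (2192742443339/1125420)*(1/2543561) = 75611808391/98709462780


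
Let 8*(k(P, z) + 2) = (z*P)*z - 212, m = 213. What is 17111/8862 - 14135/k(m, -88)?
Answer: 756058309/405988898 ≈ 1.8623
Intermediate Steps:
k(P, z) = -57/2 + P*z**2/8 (k(P, z) = -2 + ((z*P)*z - 212)/8 = -2 + ((P*z)*z - 212)/8 = -2 + (P*z**2 - 212)/8 = -2 + (-212 + P*z**2)/8 = -2 + (-53/2 + P*z**2/8) = -57/2 + P*z**2/8)
17111/8862 - 14135/k(m, -88) = 17111/8862 - 14135/(-57/2 + (1/8)*213*(-88)**2) = 17111*(1/8862) - 14135/(-57/2 + (1/8)*213*7744) = 17111/8862 - 14135/(-57/2 + 206184) = 17111/8862 - 14135/412311/2 = 17111/8862 - 14135*2/412311 = 17111/8862 - 28270/412311 = 756058309/405988898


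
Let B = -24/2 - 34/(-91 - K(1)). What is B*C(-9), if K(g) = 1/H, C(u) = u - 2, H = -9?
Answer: 52305/409 ≈ 127.89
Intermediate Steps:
C(u) = -2 + u
K(g) = -⅑ (K(g) = 1/(-9) = -⅑)
B = -4755/409 (B = -24/2 - 34/(-91 - 1*(-⅑)) = -24*½ - 34/(-91 + ⅑) = -12 - 34/(-818/9) = -12 - 34*(-9/818) = -12 + 153/409 = -4755/409 ≈ -11.626)
B*C(-9) = -4755*(-2 - 9)/409 = -4755/409*(-11) = 52305/409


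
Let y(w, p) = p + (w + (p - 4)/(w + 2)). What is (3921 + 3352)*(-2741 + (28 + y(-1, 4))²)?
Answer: -12945940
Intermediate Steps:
y(w, p) = p + w + (-4 + p)/(2 + w) (y(w, p) = p + (w + (-4 + p)/(2 + w)) = p + w + (-4 + p)/(2 + w))
(3921 + 3352)*(-2741 + (28 + y(-1, 4))²) = (3921 + 3352)*(-2741 + (28 + (-4 + (-1)² + 2*(-1) + 3*4 + 4*(-1))/(2 - 1))²) = 7273*(-2741 + (28 + (-4 + 1 - 2 + 12 - 4)/1)²) = 7273*(-2741 + (28 + 1*3)²) = 7273*(-2741 + (28 + 3)²) = 7273*(-2741 + 31²) = 7273*(-2741 + 961) = 7273*(-1780) = -12945940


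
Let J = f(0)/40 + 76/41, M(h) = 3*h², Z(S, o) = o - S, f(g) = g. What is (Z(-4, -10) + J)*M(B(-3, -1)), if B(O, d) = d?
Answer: -510/41 ≈ -12.439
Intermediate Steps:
J = 76/41 (J = 0/40 + 76/41 = 0*(1/40) + 76*(1/41) = 0 + 76/41 = 76/41 ≈ 1.8537)
(Z(-4, -10) + J)*M(B(-3, -1)) = ((-10 - 1*(-4)) + 76/41)*(3*(-1)²) = ((-10 + 4) + 76/41)*(3*1) = (-6 + 76/41)*3 = -170/41*3 = -510/41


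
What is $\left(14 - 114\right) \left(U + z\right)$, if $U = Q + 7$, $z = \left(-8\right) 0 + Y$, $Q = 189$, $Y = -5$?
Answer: $-19100$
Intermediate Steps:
$z = -5$ ($z = \left(-8\right) 0 - 5 = 0 - 5 = -5$)
$U = 196$ ($U = 189 + 7 = 196$)
$\left(14 - 114\right) \left(U + z\right) = \left(14 - 114\right) \left(196 - 5\right) = \left(-100\right) 191 = -19100$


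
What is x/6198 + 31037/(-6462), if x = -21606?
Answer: -55330883/6675246 ≈ -8.2890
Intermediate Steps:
x/6198 + 31037/(-6462) = -21606/6198 + 31037/(-6462) = -21606*1/6198 + 31037*(-1/6462) = -3601/1033 - 31037/6462 = -55330883/6675246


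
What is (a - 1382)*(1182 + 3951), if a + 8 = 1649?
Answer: 1329447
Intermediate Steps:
a = 1641 (a = -8 + 1649 = 1641)
(a - 1382)*(1182 + 3951) = (1641 - 1382)*(1182 + 3951) = 259*5133 = 1329447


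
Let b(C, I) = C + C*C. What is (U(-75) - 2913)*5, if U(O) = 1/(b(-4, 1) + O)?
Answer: -917600/63 ≈ -14565.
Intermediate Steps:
b(C, I) = C + C**2
U(O) = 1/(12 + O) (U(O) = 1/(-4*(1 - 4) + O) = 1/(-4*(-3) + O) = 1/(12 + O))
(U(-75) - 2913)*5 = (1/(12 - 75) - 2913)*5 = (1/(-63) - 2913)*5 = (-1/63 - 2913)*5 = -183520/63*5 = -917600/63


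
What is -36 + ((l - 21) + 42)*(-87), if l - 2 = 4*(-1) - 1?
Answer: -1602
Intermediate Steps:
l = -3 (l = 2 + (4*(-1) - 1) = 2 + (-4 - 1) = 2 - 5 = -3)
-36 + ((l - 21) + 42)*(-87) = -36 + ((-3 - 21) + 42)*(-87) = -36 + (-24 + 42)*(-87) = -36 + 18*(-87) = -36 - 1566 = -1602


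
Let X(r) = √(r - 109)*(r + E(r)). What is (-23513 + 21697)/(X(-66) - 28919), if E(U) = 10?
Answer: 52516904/836857361 - 508480*I*√7/836857361 ≈ 0.062755 - 0.0016076*I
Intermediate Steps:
X(r) = √(-109 + r)*(10 + r) (X(r) = √(r - 109)*(r + 10) = √(-109 + r)*(10 + r))
(-23513 + 21697)/(X(-66) - 28919) = (-23513 + 21697)/(√(-109 - 66)*(10 - 66) - 28919) = -1816/(√(-175)*(-56) - 28919) = -1816/((5*I*√7)*(-56) - 28919) = -1816/(-280*I*√7 - 28919) = -1816/(-28919 - 280*I*√7)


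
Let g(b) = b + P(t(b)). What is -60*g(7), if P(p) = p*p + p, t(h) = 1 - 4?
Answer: -780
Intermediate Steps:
t(h) = -3
P(p) = p + p² (P(p) = p² + p = p + p²)
g(b) = 6 + b (g(b) = b - 3*(1 - 3) = b - 3*(-2) = b + 6 = 6 + b)
-60*g(7) = -60*(6 + 7) = -60*13 = -780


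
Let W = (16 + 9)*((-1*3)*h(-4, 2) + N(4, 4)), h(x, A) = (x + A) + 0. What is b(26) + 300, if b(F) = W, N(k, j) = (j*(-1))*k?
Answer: 50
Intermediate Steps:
h(x, A) = A + x (h(x, A) = (A + x) + 0 = A + x)
N(k, j) = -j*k (N(k, j) = (-j)*k = -j*k)
W = -250 (W = (16 + 9)*((-1*3)*(2 - 4) - 1*4*4) = 25*(-3*(-2) - 16) = 25*(6 - 16) = 25*(-10) = -250)
b(F) = -250
b(26) + 300 = -250 + 300 = 50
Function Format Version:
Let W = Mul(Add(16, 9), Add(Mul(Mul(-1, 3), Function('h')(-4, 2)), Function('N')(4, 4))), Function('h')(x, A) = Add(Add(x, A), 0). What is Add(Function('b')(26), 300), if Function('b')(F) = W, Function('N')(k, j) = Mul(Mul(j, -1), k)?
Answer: 50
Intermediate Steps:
Function('h')(x, A) = Add(A, x) (Function('h')(x, A) = Add(Add(A, x), 0) = Add(A, x))
Function('N')(k, j) = Mul(-1, j, k) (Function('N')(k, j) = Mul(Mul(-1, j), k) = Mul(-1, j, k))
W = -250 (W = Mul(Add(16, 9), Add(Mul(Mul(-1, 3), Add(2, -4)), Mul(-1, 4, 4))) = Mul(25, Add(Mul(-3, -2), -16)) = Mul(25, Add(6, -16)) = Mul(25, -10) = -250)
Function('b')(F) = -250
Add(Function('b')(26), 300) = Add(-250, 300) = 50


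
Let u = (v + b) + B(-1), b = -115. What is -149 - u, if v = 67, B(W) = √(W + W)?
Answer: -101 - I*√2 ≈ -101.0 - 1.4142*I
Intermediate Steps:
B(W) = √2*√W (B(W) = √(2*W) = √2*√W)
u = -48 + I*√2 (u = (67 - 115) + √2*√(-1) = -48 + √2*I = -48 + I*√2 ≈ -48.0 + 1.4142*I)
-149 - u = -149 - (-48 + I*√2) = -149 + (48 - I*√2) = -101 - I*√2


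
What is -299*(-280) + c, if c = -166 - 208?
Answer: 83346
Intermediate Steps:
c = -374
-299*(-280) + c = -299*(-280) - 374 = 83720 - 374 = 83346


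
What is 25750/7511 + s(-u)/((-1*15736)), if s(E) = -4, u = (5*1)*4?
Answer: 14472573/4221182 ≈ 3.4286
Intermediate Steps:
u = 20 (u = 5*4 = 20)
25750/7511 + s(-u)/((-1*15736)) = 25750/7511 - 4/((-1*15736)) = 25750*(1/7511) - 4/(-15736) = 25750/7511 - 4*(-1/15736) = 25750/7511 + 1/3934 = 14472573/4221182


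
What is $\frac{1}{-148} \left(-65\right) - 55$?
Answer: $- \frac{8075}{148} \approx -54.561$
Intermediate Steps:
$\frac{1}{-148} \left(-65\right) - 55 = \left(- \frac{1}{148}\right) \left(-65\right) - 55 = \frac{65}{148} - 55 = - \frac{8075}{148}$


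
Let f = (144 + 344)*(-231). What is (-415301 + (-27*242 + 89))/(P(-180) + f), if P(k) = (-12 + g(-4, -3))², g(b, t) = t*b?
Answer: 70291/18788 ≈ 3.7413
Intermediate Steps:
g(b, t) = b*t
P(k) = 0 (P(k) = (-12 - 4*(-3))² = (-12 + 12)² = 0² = 0)
f = -112728 (f = 488*(-231) = -112728)
(-415301 + (-27*242 + 89))/(P(-180) + f) = (-415301 + (-27*242 + 89))/(0 - 112728) = (-415301 + (-6534 + 89))/(-112728) = (-415301 - 6445)*(-1/112728) = -421746*(-1/112728) = 70291/18788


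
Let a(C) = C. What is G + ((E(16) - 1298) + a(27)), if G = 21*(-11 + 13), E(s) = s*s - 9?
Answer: -982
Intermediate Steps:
E(s) = -9 + s**2 (E(s) = s**2 - 9 = -9 + s**2)
G = 42 (G = 21*2 = 42)
G + ((E(16) - 1298) + a(27)) = 42 + (((-9 + 16**2) - 1298) + 27) = 42 + (((-9 + 256) - 1298) + 27) = 42 + ((247 - 1298) + 27) = 42 + (-1051 + 27) = 42 - 1024 = -982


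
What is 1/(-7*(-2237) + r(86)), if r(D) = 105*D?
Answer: 1/24689 ≈ 4.0504e-5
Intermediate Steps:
1/(-7*(-2237) + r(86)) = 1/(-7*(-2237) + 105*86) = 1/(15659 + 9030) = 1/24689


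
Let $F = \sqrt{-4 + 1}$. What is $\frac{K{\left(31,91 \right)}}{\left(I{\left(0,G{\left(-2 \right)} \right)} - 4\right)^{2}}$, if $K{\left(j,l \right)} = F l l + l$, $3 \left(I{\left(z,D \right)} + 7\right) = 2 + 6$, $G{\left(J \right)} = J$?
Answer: $\frac{819}{625} + \frac{74529 i \sqrt{3}}{625} \approx 1.3104 + 206.54 i$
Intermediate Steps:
$F = i \sqrt{3}$ ($F = \sqrt{-3} = i \sqrt{3} \approx 1.732 i$)
$I{\left(z,D \right)} = - \frac{13}{3}$ ($I{\left(z,D \right)} = -7 + \frac{2 + 6}{3} = -7 + \frac{1}{3} \cdot 8 = -7 + \frac{8}{3} = - \frac{13}{3}$)
$K{\left(j,l \right)} = l + i \sqrt{3} l^{2}$ ($K{\left(j,l \right)} = i \sqrt{3} l l + l = i l \sqrt{3} l + l = i \sqrt{3} l^{2} + l = l + i \sqrt{3} l^{2}$)
$\frac{K{\left(31,91 \right)}}{\left(I{\left(0,G{\left(-2 \right)} \right)} - 4\right)^{2}} = \frac{91 \left(1 + i 91 \sqrt{3}\right)}{\left(- \frac{13}{3} - 4\right)^{2}} = \frac{91 \left(1 + 91 i \sqrt{3}\right)}{\left(- \frac{25}{3}\right)^{2}} = \frac{91 + 8281 i \sqrt{3}}{\frac{625}{9}} = \left(91 + 8281 i \sqrt{3}\right) \frac{9}{625} = \frac{819}{625} + \frac{74529 i \sqrt{3}}{625}$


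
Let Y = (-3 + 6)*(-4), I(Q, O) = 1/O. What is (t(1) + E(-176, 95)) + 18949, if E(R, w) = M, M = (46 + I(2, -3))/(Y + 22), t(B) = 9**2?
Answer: 571037/30 ≈ 19035.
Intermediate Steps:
Y = -12 (Y = 3*(-4) = -12)
t(B) = 81
M = 137/30 (M = (46 + 1/(-3))/(-12 + 22) = (46 - 1/3)/10 = (137/3)*(1/10) = 137/30 ≈ 4.5667)
E(R, w) = 137/30
(t(1) + E(-176, 95)) + 18949 = (81 + 137/30) + 18949 = 2567/30 + 18949 = 571037/30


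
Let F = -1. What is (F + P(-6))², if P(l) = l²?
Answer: 1225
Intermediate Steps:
(F + P(-6))² = (-1 + (-6)²)² = (-1 + 36)² = 35² = 1225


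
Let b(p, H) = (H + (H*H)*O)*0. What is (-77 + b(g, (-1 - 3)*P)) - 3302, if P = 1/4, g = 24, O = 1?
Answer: -3379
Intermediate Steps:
P = ¼ ≈ 0.25000
b(p, H) = 0 (b(p, H) = (H + (H*H)*1)*0 = (H + H²*1)*0 = (H + H²)*0 = 0)
(-77 + b(g, (-1 - 3)*P)) - 3302 = (-77 + 0) - 3302 = -77 - 3302 = -3379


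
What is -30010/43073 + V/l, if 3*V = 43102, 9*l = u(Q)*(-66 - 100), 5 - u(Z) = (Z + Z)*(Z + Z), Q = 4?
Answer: 2637839699/210928481 ≈ 12.506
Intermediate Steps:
u(Z) = 5 - 4*Z² (u(Z) = 5 - (Z + Z)*(Z + Z) = 5 - 2*Z*2*Z = 5 - 4*Z²)
l = 9794/9 (l = ((5 - 4*4²)*(-66 - 100))/9 = ((5 - 4*16)*(-166))/9 = ((5 - 64)*(-166))/9 = (-59*(-166))/9 = (⅑)*9794 = 9794/9 ≈ 1088.2)
V = 43102/3 (V = (⅓)*43102 = 43102/3 ≈ 14367.)
-30010/43073 + V/l = -30010/43073 + 43102/(3*(9794/9)) = -30010*1/43073 + (43102/3)*(9/9794) = -30010/43073 + 64653/4897 = 2637839699/210928481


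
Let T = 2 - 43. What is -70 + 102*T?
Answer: -4252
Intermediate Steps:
T = -41
-70 + 102*T = -70 + 102*(-41) = -70 - 4182 = -4252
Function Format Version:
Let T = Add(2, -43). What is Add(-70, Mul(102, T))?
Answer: -4252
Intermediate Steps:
T = -41
Add(-70, Mul(102, T)) = Add(-70, Mul(102, -41)) = Add(-70, -4182) = -4252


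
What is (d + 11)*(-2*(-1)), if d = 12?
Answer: 46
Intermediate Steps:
(d + 11)*(-2*(-1)) = (12 + 11)*(-2*(-1)) = 23*2 = 46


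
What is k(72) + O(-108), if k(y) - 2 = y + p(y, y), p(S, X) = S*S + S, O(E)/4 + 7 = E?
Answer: 4870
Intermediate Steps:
O(E) = -28 + 4*E
p(S, X) = S + S**2 (p(S, X) = S**2 + S = S + S**2)
k(y) = 2 + y + y*(1 + y) (k(y) = 2 + (y + y*(1 + y)) = 2 + y + y*(1 + y))
k(72) + O(-108) = (2 + 72 + 72*(1 + 72)) + (-28 + 4*(-108)) = (2 + 72 + 72*73) + (-28 - 432) = (2 + 72 + 5256) - 460 = 5330 - 460 = 4870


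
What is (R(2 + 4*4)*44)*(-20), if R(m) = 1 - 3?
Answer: 1760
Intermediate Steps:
R(m) = -2
(R(2 + 4*4)*44)*(-20) = -2*44*(-20) = -88*(-20) = 1760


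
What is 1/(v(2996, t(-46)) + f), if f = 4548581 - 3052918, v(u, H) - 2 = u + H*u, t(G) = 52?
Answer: 1/1654453 ≈ 6.0443e-7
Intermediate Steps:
v(u, H) = 2 + u + H*u (v(u, H) = 2 + (u + H*u) = 2 + u + H*u)
f = 1495663
1/(v(2996, t(-46)) + f) = 1/((2 + 2996 + 52*2996) + 1495663) = 1/((2 + 2996 + 155792) + 1495663) = 1/(158790 + 1495663) = 1/1654453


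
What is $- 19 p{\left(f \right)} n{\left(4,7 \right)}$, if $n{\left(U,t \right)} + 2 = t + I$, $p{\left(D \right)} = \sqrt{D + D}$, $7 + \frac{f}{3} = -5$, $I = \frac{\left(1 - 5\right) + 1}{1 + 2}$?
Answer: $- 456 i \sqrt{2} \approx - 644.88 i$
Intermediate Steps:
$I = -1$ ($I = \frac{\left(1 - 5\right) + 1}{3} = \left(-4 + 1\right) \frac{1}{3} = \left(-3\right) \frac{1}{3} = -1$)
$f = -36$ ($f = -21 + 3 \left(-5\right) = -21 - 15 = -36$)
$p{\left(D \right)} = \sqrt{2} \sqrt{D}$ ($p{\left(D \right)} = \sqrt{2 D} = \sqrt{2} \sqrt{D}$)
$n{\left(U,t \right)} = -3 + t$ ($n{\left(U,t \right)} = -2 + \left(t - 1\right) = -2 + \left(-1 + t\right) = -3 + t$)
$- 19 p{\left(f \right)} n{\left(4,7 \right)} = - 19 \sqrt{2} \sqrt{-36} \left(-3 + 7\right) = - 19 \sqrt{2} \cdot 6 i 4 = - 19 \cdot 6 i \sqrt{2} \cdot 4 = - 114 i \sqrt{2} \cdot 4 = - 456 i \sqrt{2}$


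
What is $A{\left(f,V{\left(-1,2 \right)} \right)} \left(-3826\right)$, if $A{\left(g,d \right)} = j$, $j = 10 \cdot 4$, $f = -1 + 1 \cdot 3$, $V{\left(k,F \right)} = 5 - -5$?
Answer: $-153040$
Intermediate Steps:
$V{\left(k,F \right)} = 10$ ($V{\left(k,F \right)} = 5 + 5 = 10$)
$f = 2$ ($f = -1 + 3 = 2$)
$j = 40$
$A{\left(g,d \right)} = 40$
$A{\left(f,V{\left(-1,2 \right)} \right)} \left(-3826\right) = 40 \left(-3826\right) = -153040$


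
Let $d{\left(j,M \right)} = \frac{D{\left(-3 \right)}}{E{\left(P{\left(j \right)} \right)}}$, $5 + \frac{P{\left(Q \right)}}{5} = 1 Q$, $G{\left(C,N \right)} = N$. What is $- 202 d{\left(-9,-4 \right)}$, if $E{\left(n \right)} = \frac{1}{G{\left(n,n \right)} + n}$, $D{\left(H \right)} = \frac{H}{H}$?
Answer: $28280$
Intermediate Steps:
$D{\left(H \right)} = 1$
$P{\left(Q \right)} = -25 + 5 Q$ ($P{\left(Q \right)} = -25 + 5 \cdot 1 Q = -25 + 5 Q$)
$E{\left(n \right)} = \frac{1}{2 n}$ ($E{\left(n \right)} = \frac{1}{n + n} = \frac{1}{2 n}$)
$d{\left(j,M \right)} = -50 + 10 j$ ($d{\left(j,M \right)} = 1 \frac{1}{\frac{1}{2} \frac{1}{-25 + 5 j}} = 1 \left(-50 + 10 j\right) = -50 + 10 j$)
$- 202 d{\left(-9,-4 \right)} = - 202 \left(-50 + 10 \left(-9\right)\right) = - 202 \left(-50 - 90\right) = \left(-202\right) \left(-140\right) = 28280$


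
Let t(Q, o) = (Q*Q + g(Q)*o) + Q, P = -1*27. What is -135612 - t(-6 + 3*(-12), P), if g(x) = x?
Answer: -138468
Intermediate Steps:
P = -27
t(Q, o) = Q + Q² + Q*o (t(Q, o) = (Q*Q + Q*o) + Q = (Q² + Q*o) + Q = Q + Q² + Q*o)
-135612 - t(-6 + 3*(-12), P) = -135612 - (-6 + 3*(-12))*(1 + (-6 + 3*(-12)) - 27) = -135612 - (-6 - 36)*(1 + (-6 - 36) - 27) = -135612 - (-42)*(1 - 42 - 27) = -135612 - (-42)*(-68) = -135612 - 1*2856 = -135612 - 2856 = -138468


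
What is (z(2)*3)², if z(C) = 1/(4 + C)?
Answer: ¼ ≈ 0.25000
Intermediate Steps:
(z(2)*3)² = (3/(4 + 2))² = (3/6)² = ((⅙)*3)² = (½)² = ¼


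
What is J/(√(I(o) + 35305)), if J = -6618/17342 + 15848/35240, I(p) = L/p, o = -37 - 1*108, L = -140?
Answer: 2601106*√29692317/39107602259115 ≈ 0.00036243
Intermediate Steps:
o = -145 (o = -37 - 108 = -145)
I(p) = -140/p
J = 2601106/38195755 (J = -6618*1/17342 + 15848*(1/35240) = -3309/8671 + 1981/4405 = 2601106/38195755 ≈ 0.068099)
J/(√(I(o) + 35305)) = 2601106/(38195755*(√(-140/(-145) + 35305))) = 2601106/(38195755*(√(-140*(-1/145) + 35305))) = 2601106/(38195755*(√(28/29 + 35305))) = 2601106/(38195755*(√(1023873/29))) = 2601106/(38195755*((√29692317/29))) = 2601106*(√29692317/1023873)/38195755 = 2601106*√29692317/39107602259115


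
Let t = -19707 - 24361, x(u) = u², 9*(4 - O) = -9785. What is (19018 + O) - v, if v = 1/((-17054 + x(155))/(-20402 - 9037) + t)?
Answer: 234793738705960/11675923407 ≈ 20109.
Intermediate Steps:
O = 9821/9 (O = 4 - ⅑*(-9785) = 4 + 9785/9 = 9821/9 ≈ 1091.2)
t = -44068
v = -29439/1297324823 (v = 1/((-17054 + 155²)/(-20402 - 9037) - 44068) = 1/((-17054 + 24025)/(-29439) - 44068) = 1/(6971*(-1/29439) - 44068) = 1/(-6971/29439 - 44068) = 1/(-1297324823/29439) = -29439/1297324823 ≈ -2.2692e-5)
(19018 + O) - v = (19018 + 9821/9) - 1*(-29439/1297324823) = 180983/9 + 29439/1297324823 = 234793738705960/11675923407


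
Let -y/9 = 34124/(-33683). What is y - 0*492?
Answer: 307116/33683 ≈ 9.1178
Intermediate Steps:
y = 307116/33683 (y = -307116/(-33683) = -307116*(-1)/33683 = -9*(-34124/33683) = 307116/33683 ≈ 9.1178)
y - 0*492 = 307116/33683 - 0*492 = 307116/33683 - 1*0 = 307116/33683 + 0 = 307116/33683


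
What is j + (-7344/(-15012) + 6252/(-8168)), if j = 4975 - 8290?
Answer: -941001371/283838 ≈ -3315.3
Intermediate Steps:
j = -3315
j + (-7344/(-15012) + 6252/(-8168)) = -3315 + (-7344/(-15012) + 6252/(-8168)) = -3315 + (-7344*(-1/15012) + 6252*(-1/8168)) = -3315 + (68/139 - 1563/2042) = -3315 - 78401/283838 = -941001371/283838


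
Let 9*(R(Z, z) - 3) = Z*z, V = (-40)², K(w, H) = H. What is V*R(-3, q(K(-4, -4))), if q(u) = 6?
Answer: 1600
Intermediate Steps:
V = 1600
R(Z, z) = 3 + Z*z/9 (R(Z, z) = 3 + (Z*z)/9 = 3 + Z*z/9)
V*R(-3, q(K(-4, -4))) = 1600*(3 + (⅑)*(-3)*6) = 1600*(3 - 2) = 1600*1 = 1600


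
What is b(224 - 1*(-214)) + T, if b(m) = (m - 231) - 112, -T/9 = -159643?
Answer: 1436882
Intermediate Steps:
T = 1436787 (T = -9*(-159643) = 1436787)
b(m) = -343 + m (b(m) = (-231 + m) - 112 = -343 + m)
b(224 - 1*(-214)) + T = (-343 + (224 - 1*(-214))) + 1436787 = (-343 + (224 + 214)) + 1436787 = (-343 + 438) + 1436787 = 95 + 1436787 = 1436882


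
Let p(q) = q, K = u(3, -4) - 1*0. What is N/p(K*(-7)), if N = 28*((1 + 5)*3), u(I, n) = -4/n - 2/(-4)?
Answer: -48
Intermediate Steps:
u(I, n) = ½ - 4/n (u(I, n) = -4/n - 2*(-¼) = -4/n + ½ = ½ - 4/n)
K = 3/2 (K = (½)*(-8 - 4)/(-4) - 1*0 = (½)*(-¼)*(-12) + 0 = 3/2 + 0 = 3/2 ≈ 1.5000)
N = 504 (N = 28*(6*3) = 28*18 = 504)
N/p(K*(-7)) = 504/(((3/2)*(-7))) = 504/(-21/2) = 504*(-2/21) = -48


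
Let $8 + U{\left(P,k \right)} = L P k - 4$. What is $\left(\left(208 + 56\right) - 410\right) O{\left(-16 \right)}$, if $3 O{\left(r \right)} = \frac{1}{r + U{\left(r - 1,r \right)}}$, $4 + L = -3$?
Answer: $\frac{73}{2898} \approx 0.02519$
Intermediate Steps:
$L = -7$ ($L = -4 - 3 = -7$)
$U{\left(P,k \right)} = -12 - 7 P k$ ($U{\left(P,k \right)} = -8 + \left(- 7 P k - 4\right) = -8 - \left(4 + 7 P k\right) = -12 - 7 P k$)
$O{\left(r \right)} = \frac{1}{3 \left(-12 + r - 7 r \left(-1 + r\right)\right)}$ ($O{\left(r \right)} = \frac{1}{3 \left(r - \left(12 + 7 \left(r - 1\right) r\right)\right)} = \frac{1}{3 \left(r - \left(12 + 7 \left(-1 + r\right) r\right)\right)} = \frac{1}{3 \left(r - \left(12 + 7 r \left(-1 + r\right)\right)\right)} = \frac{1}{3 \left(-12 + r - 7 r \left(-1 + r\right)\right)}$)
$\left(\left(208 + 56\right) - 410\right) O{\left(-16 \right)} = \left(\left(208 + 56\right) - 410\right) \left(- \frac{1}{36 - -384 + 21 \left(-16\right)^{2}}\right) = \left(264 - 410\right) \left(- \frac{1}{36 + 384 + 21 \cdot 256}\right) = - 146 \left(- \frac{1}{36 + 384 + 5376}\right) = - 146 \left(- \frac{1}{5796}\right) = - 146 \left(\left(-1\right) \frac{1}{5796}\right) = \left(-146\right) \left(- \frac{1}{5796}\right) = \frac{73}{2898}$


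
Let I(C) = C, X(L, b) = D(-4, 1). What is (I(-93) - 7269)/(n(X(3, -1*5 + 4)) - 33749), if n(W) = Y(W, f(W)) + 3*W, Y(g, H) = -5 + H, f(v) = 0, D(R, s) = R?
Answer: 3681/16883 ≈ 0.21803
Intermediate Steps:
X(L, b) = -4
n(W) = -5 + 3*W (n(W) = (-5 + 0) + 3*W = -5 + 3*W)
(I(-93) - 7269)/(n(X(3, -1*5 + 4)) - 33749) = (-93 - 7269)/((-5 + 3*(-4)) - 33749) = -7362/((-5 - 12) - 33749) = -7362/(-17 - 33749) = -7362/(-33766) = -7362*(-1/33766) = 3681/16883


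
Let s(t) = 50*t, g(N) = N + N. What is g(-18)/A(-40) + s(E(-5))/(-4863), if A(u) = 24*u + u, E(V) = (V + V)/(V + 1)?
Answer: 12517/1215750 ≈ 0.010296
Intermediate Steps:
g(N) = 2*N
E(V) = 2*V/(1 + V) (E(V) = (2*V)/(1 + V) = 2*V/(1 + V))
A(u) = 25*u
g(-18)/A(-40) + s(E(-5))/(-4863) = (2*(-18))/((25*(-40))) + (50*(2*(-5)/(1 - 5)))/(-4863) = -36/(-1000) + (50*(2*(-5)/(-4)))*(-1/4863) = -36*(-1/1000) + (50*(2*(-5)*(-¼)))*(-1/4863) = 9/250 + (50*(5/2))*(-1/4863) = 9/250 + 125*(-1/4863) = 9/250 - 125/4863 = 12517/1215750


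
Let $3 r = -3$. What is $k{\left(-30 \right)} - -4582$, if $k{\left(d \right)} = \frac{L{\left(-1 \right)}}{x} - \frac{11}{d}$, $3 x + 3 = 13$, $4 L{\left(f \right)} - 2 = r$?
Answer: $\frac{549893}{120} \approx 4582.4$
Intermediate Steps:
$r = -1$ ($r = \frac{1}{3} \left(-3\right) = -1$)
$L{\left(f \right)} = \frac{1}{4}$ ($L{\left(f \right)} = \frac{1}{2} + \frac{1}{4} \left(-1\right) = \frac{1}{2} - \frac{1}{4} = \frac{1}{4}$)
$x = \frac{10}{3}$ ($x = -1 + \frac{1}{3} \cdot 13 = -1 + \frac{13}{3} = \frac{10}{3} \approx 3.3333$)
$k{\left(d \right)} = \frac{3}{40} - \frac{11}{d}$ ($k{\left(d \right)} = \frac{1}{4 \cdot \frac{10}{3}} - \frac{11}{d} = \frac{1}{4} \cdot \frac{3}{10} - \frac{11}{d} = \frac{3}{40} - \frac{11}{d}$)
$k{\left(-30 \right)} - -4582 = \left(\frac{3}{40} - \frac{11}{-30}\right) - -4582 = \left(\frac{3}{40} - - \frac{11}{30}\right) + 4582 = \left(\frac{3}{40} + \frac{11}{30}\right) + 4582 = \frac{53}{120} + 4582 = \frac{549893}{120}$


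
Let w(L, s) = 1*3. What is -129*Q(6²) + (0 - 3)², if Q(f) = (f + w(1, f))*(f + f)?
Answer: -362223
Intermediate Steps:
w(L, s) = 3
Q(f) = 2*f*(3 + f) (Q(f) = (f + 3)*(f + f) = (3 + f)*(2*f) = 2*f*(3 + f))
-129*Q(6²) + (0 - 3)² = -258*6²*(3 + 6²) + (0 - 3)² = -258*36*(3 + 36) + (-3)² = -258*36*39 + 9 = -129*2808 + 9 = -362232 + 9 = -362223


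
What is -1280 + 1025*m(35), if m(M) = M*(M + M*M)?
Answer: 45201220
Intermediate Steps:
m(M) = M*(M + M²)
-1280 + 1025*m(35) = -1280 + 1025*(35²*(1 + 35)) = -1280 + 1025*(1225*36) = -1280 + 1025*44100 = -1280 + 45202500 = 45201220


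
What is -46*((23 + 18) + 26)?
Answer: -3082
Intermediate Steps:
-46*((23 + 18) + 26) = -46*(41 + 26) = -46*67 = -3082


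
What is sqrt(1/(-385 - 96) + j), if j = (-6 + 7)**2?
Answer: 4*sqrt(14430)/481 ≈ 0.99896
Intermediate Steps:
j = 1 (j = 1**2 = 1)
sqrt(1/(-385 - 96) + j) = sqrt(1/(-385 - 96) + 1) = sqrt(1/(-481) + 1) = sqrt(-1/481 + 1) = sqrt(480/481) = 4*sqrt(14430)/481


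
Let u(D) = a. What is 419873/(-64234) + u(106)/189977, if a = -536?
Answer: -79800642345/12202982618 ≈ -6.5394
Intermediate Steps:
u(D) = -536
419873/(-64234) + u(106)/189977 = 419873/(-64234) - 536/189977 = 419873*(-1/64234) - 536*1/189977 = -419873/64234 - 536/189977 = -79800642345/12202982618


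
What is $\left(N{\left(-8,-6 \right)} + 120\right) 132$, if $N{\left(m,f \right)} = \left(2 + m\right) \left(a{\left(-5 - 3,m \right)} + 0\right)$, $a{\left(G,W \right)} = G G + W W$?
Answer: $-85536$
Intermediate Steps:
$a{\left(G,W \right)} = G^{2} + W^{2}$
$N{\left(m,f \right)} = \left(2 + m\right) \left(64 + m^{2}\right)$ ($N{\left(m,f \right)} = \left(2 + m\right) \left(\left(\left(-5 - 3\right)^{2} + m^{2}\right) + 0\right) = \left(2 + m\right) \left(\left(\left(-8\right)^{2} + m^{2}\right) + 0\right) = \left(2 + m\right) \left(\left(64 + m^{2}\right) + 0\right) = \left(2 + m\right) \left(64 + m^{2}\right)$)
$\left(N{\left(-8,-6 \right)} + 120\right) 132 = \left(\left(2 - 8\right) \left(64 + \left(-8\right)^{2}\right) + 120\right) 132 = \left(- 6 \left(64 + 64\right) + 120\right) 132 = \left(\left(-6\right) 128 + 120\right) 132 = \left(-768 + 120\right) 132 = \left(-648\right) 132 = -85536$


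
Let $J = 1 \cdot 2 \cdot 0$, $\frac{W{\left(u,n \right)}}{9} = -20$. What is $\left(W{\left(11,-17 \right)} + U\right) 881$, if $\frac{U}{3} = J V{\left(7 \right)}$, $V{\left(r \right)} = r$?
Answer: $-158580$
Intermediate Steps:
$W{\left(u,n \right)} = -180$ ($W{\left(u,n \right)} = 9 \left(-20\right) = -180$)
$J = 0$ ($J = 2 \cdot 0 = 0$)
$U = 0$ ($U = 3 \cdot 0 \cdot 7 = 3 \cdot 0 = 0$)
$\left(W{\left(11,-17 \right)} + U\right) 881 = \left(-180 + 0\right) 881 = \left(-180\right) 881 = -158580$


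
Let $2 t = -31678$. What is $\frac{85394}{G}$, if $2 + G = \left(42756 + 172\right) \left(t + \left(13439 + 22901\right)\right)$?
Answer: $\frac{42697}{440033463} \approx 9.7031 \cdot 10^{-5}$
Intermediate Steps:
$t = -15839$ ($t = \frac{1}{2} \left(-31678\right) = -15839$)
$G = 880066926$ ($G = -2 + \left(42756 + 172\right) \left(-15839 + \left(13439 + 22901\right)\right) = -2 + 42928 \left(-15839 + 36340\right) = -2 + 42928 \cdot 20501 = -2 + 880066928 = 880066926$)
$\frac{85394}{G} = \frac{85394}{880066926} = 85394 \cdot \frac{1}{880066926} = \frac{42697}{440033463}$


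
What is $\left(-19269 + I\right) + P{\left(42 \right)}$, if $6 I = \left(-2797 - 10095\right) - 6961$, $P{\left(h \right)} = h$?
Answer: $- \frac{135215}{6} \approx -22536.0$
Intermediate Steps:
$I = - \frac{19853}{6}$ ($I = \frac{\left(-2797 - 10095\right) - 6961}{6} = \frac{-12892 - 6961}{6} = \frac{1}{6} \left(-19853\right) = - \frac{19853}{6} \approx -3308.8$)
$\left(-19269 + I\right) + P{\left(42 \right)} = \left(-19269 - \frac{19853}{6}\right) + 42 = - \frac{135467}{6} + 42 = - \frac{135215}{6}$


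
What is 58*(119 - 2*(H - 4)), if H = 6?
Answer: 6670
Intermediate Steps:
58*(119 - 2*(H - 4)) = 58*(119 - 2*(6 - 4)) = 58*(119 - 2*2) = 58*(119 - 4) = 58*115 = 6670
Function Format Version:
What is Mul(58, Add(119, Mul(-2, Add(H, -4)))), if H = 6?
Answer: 6670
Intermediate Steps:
Mul(58, Add(119, Mul(-2, Add(H, -4)))) = Mul(58, Add(119, Mul(-2, Add(6, -4)))) = Mul(58, Add(119, Mul(-2, 2))) = Mul(58, Add(119, -4)) = Mul(58, 115) = 6670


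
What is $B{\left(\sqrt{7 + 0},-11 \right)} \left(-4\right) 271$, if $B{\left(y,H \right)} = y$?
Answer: $- 1084 \sqrt{7} \approx -2868.0$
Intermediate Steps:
$B{\left(\sqrt{7 + 0},-11 \right)} \left(-4\right) 271 = \sqrt{7 + 0} \left(-4\right) 271 = \sqrt{7} \left(-4\right) 271 = - 4 \sqrt{7} \cdot 271 = - 1084 \sqrt{7}$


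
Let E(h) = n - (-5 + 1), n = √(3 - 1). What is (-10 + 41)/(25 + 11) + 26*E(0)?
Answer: 3775/36 + 26*√2 ≈ 141.63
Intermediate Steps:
n = √2 ≈ 1.4142
E(h) = 4 + √2 (E(h) = √2 - (-5 + 1) = √2 - 1*(-4) = √2 + 4 = 4 + √2)
(-10 + 41)/(25 + 11) + 26*E(0) = (-10 + 41)/(25 + 11) + 26*(4 + √2) = 31/36 + (104 + 26*√2) = 3775/36 + 26*√2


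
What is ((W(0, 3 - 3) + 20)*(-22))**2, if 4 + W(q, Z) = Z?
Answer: 123904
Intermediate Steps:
W(q, Z) = -4 + Z
((W(0, 3 - 3) + 20)*(-22))**2 = (((-4 + (3 - 3)) + 20)*(-22))**2 = (((-4 + 0) + 20)*(-22))**2 = ((-4 + 20)*(-22))**2 = (16*(-22))**2 = (-352)**2 = 123904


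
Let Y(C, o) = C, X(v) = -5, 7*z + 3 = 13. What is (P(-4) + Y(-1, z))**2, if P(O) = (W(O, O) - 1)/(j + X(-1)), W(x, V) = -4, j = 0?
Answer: 0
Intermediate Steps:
z = 10/7 (z = -3/7 + (1/7)*13 = -3/7 + 13/7 = 10/7 ≈ 1.4286)
P(O) = 1 (P(O) = (-4 - 1)/(0 - 5) = -5/(-5) = -5*(-1/5) = 1)
(P(-4) + Y(-1, z))**2 = (1 - 1)**2 = 0**2 = 0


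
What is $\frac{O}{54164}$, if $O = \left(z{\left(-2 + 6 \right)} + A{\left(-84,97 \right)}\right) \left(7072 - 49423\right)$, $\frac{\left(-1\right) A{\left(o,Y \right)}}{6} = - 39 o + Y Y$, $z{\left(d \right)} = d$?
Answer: $\frac{1611582603}{27082} \approx 59508.0$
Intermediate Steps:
$A{\left(o,Y \right)} = - 6 Y^{2} + 234 o$ ($A{\left(o,Y \right)} = - 6 \left(- 39 o + Y Y\right) = - 6 \left(- 39 o + Y^{2}\right) = - 6 \left(Y^{2} - 39 o\right) = - 6 Y^{2} + 234 o$)
$O = 3223165206$ ($O = \left(\left(-2 + 6\right) + \left(- 6 \cdot 97^{2} + 234 \left(-84\right)\right)\right) \left(7072 - 49423\right) = \left(4 - 76110\right) \left(-42351\right) = \left(-76106\right) \left(-42351\right) = 3223165206$)
$\frac{O}{54164} = \frac{3223165206}{54164} = 3223165206 \cdot \frac{1}{54164} = \frac{1611582603}{27082}$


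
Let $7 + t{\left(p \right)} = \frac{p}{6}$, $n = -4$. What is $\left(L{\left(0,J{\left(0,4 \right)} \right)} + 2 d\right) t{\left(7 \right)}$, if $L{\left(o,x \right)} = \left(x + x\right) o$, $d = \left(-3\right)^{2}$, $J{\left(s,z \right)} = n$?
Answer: $-105$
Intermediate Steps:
$J{\left(s,z \right)} = -4$
$d = 9$
$L{\left(o,x \right)} = 2 o x$ ($L{\left(o,x \right)} = 2 x o = 2 o x$)
$t{\left(p \right)} = -7 + \frac{p}{6}$
$\left(L{\left(0,J{\left(0,4 \right)} \right)} + 2 d\right) t{\left(7 \right)} = \left(2 \cdot 0 \left(-4\right) + 2 \cdot 9\right) \left(-7 + \frac{1}{6} \cdot 7\right) = \left(0 + 18\right) \left(-7 + \frac{7}{6}\right) = 18 \left(- \frac{35}{6}\right) = -105$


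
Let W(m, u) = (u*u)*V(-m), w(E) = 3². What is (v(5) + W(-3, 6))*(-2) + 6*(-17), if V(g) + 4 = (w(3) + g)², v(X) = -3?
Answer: -10176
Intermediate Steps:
w(E) = 9
V(g) = -4 + (9 + g)²
W(m, u) = u²*(-4 + (9 - m)²) (W(m, u) = (u*u)*(-4 + (9 - m)²) = u²*(-4 + (9 - m)²))
(v(5) + W(-3, 6))*(-2) + 6*(-17) = (-3 + 6²*(-4 + (-9 - 3)²))*(-2) + 6*(-17) = (-3 + 36*(-4 + (-12)²))*(-2) - 102 = (-3 + 36*(-4 + 144))*(-2) - 102 = (-3 + 36*140)*(-2) - 102 = (-3 + 5040)*(-2) - 102 = 5037*(-2) - 102 = -10074 - 102 = -10176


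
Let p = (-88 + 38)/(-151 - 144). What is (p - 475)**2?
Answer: 784840225/3481 ≈ 2.2546e+5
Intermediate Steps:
p = 10/59 (p = -50/(-295) = -50*(-1/295) = 10/59 ≈ 0.16949)
(p - 475)**2 = (10/59 - 475)**2 = (-28015/59)**2 = 784840225/3481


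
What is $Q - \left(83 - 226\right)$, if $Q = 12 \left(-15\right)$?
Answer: $-37$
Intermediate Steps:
$Q = -180$
$Q - \left(83 - 226\right) = -180 - \left(83 - 226\right) = -180 - -143 = -180 + 143 = -37$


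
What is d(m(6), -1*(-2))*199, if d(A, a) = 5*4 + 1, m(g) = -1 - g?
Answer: 4179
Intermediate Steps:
d(A, a) = 21 (d(A, a) = 20 + 1 = 21)
d(m(6), -1*(-2))*199 = 21*199 = 4179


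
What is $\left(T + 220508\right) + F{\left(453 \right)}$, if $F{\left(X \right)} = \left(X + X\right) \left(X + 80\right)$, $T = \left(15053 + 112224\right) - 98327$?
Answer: $732356$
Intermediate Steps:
$T = 28950$ ($T = 127277 - 98327 = 28950$)
$F{\left(X \right)} = 2 X \left(80 + X\right)$
$\left(T + 220508\right) + F{\left(453 \right)} = \left(28950 + 220508\right) + 2 \cdot 453 \left(80 + 453\right) = 249458 + 2 \cdot 453 \cdot 533 = 249458 + 482898 = 732356$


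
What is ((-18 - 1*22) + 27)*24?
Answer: -312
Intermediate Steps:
((-18 - 1*22) + 27)*24 = ((-18 - 22) + 27)*24 = (-40 + 27)*24 = -13*24 = -312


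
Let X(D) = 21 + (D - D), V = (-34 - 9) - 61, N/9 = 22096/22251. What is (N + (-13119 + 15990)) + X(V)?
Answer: 21516252/7417 ≈ 2900.9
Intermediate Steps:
N = 66288/7417 (N = 9*(22096/22251) = 66288/7417 ≈ 8.9373)
V = -104 (V = -43 - 61 = -104)
X(D) = 21 (X(D) = 21 + 0 = 21)
(N + (-13119 + 15990)) + X(V) = (66288/7417 + (-13119 + 15990)) + 21 = (66288/7417 + 2871) + 21 = 21360495/7417 + 21 = 21516252/7417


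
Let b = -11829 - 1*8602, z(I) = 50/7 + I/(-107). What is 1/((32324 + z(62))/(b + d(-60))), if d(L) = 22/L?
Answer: -459092809/726467760 ≈ -0.63195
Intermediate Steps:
z(I) = 50/7 - I/107 (z(I) = 50*(⅐) + I*(-1/107) = 50/7 - I/107)
b = -20431 (b = -11829 - 8602 = -20431)
1/((32324 + z(62))/(b + d(-60))) = 1/((32324 + (50/7 - 1/107*62))/(-20431 + 22/(-60))) = 1/((32324 + (50/7 - 62/107))/(-20431 + 22*(-1/60))) = 1/((32324 + 4916/749)/(-20431 - 11/30)) = 1/(24215592/(749*(-612941/30))) = 1/((24215592/749)*(-30/612941)) = 1/(-726467760/459092809) = -459092809/726467760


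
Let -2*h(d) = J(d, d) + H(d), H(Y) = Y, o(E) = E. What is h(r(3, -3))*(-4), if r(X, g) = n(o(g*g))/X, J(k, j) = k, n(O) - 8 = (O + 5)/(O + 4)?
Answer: 472/39 ≈ 12.103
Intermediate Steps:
n(O) = 8 + (5 + O)/(4 + O) (n(O) = 8 + (O + 5)/(O + 4) = 8 + (5 + O)/(4 + O))
r(X, g) = (37 + 9*g²)/(X*(4 + g²)) (r(X, g) = ((37 + 9*(g*g))/(4 + g*g))/X = ((37 + 9*g²)/(4 + g²))/X = (37 + 9*g²)/(X*(4 + g²)))
h(d) = -d (h(d) = -(d + d)/2 = -d)
h(r(3, -3))*(-4) = -(37 + 9*(-3)²)/(3*(4 + (-3)²))*(-4) = -(37 + 9*9)/(3*(4 + 9))*(-4) = -(37 + 81)/(3*13)*(-4) = -118/(3*13)*(-4) = -1*118/39*(-4) = -118/39*(-4) = 472/39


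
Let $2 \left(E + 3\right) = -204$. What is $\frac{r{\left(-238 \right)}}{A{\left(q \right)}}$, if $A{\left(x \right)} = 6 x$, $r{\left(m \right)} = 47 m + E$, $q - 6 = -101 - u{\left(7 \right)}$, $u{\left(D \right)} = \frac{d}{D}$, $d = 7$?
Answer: $\frac{11291}{576} \approx 19.602$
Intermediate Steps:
$E = -105$ ($E = -3 + \frac{1}{2} \left(-204\right) = -3 - 102 = -105$)
$u{\left(D \right)} = \frac{7}{D}$
$q = -96$ ($q = 6 - \left(101 + \frac{7}{7}\right) = 6 - \left(101 + 7 \cdot \frac{1}{7}\right) = 6 - 102 = -96$)
$r{\left(m \right)} = -105 + 47 m$ ($r{\left(m \right)} = 47 m - 105 = -105 + 47 m$)
$\frac{r{\left(-238 \right)}}{A{\left(q \right)}} = \frac{-105 + 47 \left(-238\right)}{6 \left(-96\right)} = \frac{-105 - 11186}{-576} = \left(-11291\right) \left(- \frac{1}{576}\right) = \frac{11291}{576}$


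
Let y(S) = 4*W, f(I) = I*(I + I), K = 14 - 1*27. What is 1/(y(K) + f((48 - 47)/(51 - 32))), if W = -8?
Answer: -361/11550 ≈ -0.031255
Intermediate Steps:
K = -13 (K = 14 - 27 = -13)
f(I) = 2*I² (f(I) = I*(2*I) = 2*I²)
y(S) = -32 (y(S) = 4*(-8) = -32)
1/(y(K) + f((48 - 47)/(51 - 32))) = 1/(-32 + 2*((48 - 47)/(51 - 32))²) = 1/(-32 + 2*(1/19)²) = 1/(-32 + 2*(1/361)) = 1/(-32 + 2/361) = 1/(-11550/361) = -361/11550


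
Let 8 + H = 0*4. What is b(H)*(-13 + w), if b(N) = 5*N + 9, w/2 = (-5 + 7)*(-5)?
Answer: 1023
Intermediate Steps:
w = -20 (w = 2*((-5 + 7)*(-5)) = 2*(2*(-5)) = 2*(-10) = -20)
H = -8 (H = -8 + 0*4 = -8 + 0 = -8)
b(N) = 9 + 5*N
b(H)*(-13 + w) = (9 + 5*(-8))*(-13 - 20) = (9 - 40)*(-33) = -31*(-33) = 1023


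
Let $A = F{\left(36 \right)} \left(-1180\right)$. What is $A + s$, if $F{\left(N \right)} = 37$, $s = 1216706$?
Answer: $1173046$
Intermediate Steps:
$A = -43660$ ($A = 37 \left(-1180\right) = -43660$)
$A + s = -43660 + 1216706 = 1173046$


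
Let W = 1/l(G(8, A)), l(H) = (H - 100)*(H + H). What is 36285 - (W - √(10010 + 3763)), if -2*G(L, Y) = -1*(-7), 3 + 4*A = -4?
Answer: 52576963/1449 + √13773 ≈ 36402.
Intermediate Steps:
A = -7/4 (A = -¾ + (¼)*(-4) = -¾ - 1 = -7/4 ≈ -1.7500)
G(L, Y) = -7/2 (G(L, Y) = -(-1)*(-7)/2 = -½*7 = -7/2)
l(H) = 2*H*(-100 + H) (l(H) = (-100 + H)*(2*H) = 2*H*(-100 + H))
W = 2/1449 (W = 1/(2*(-7/2)*(-100 - 7/2)) = 1/(2*(-7/2)*(-207/2)) = 1/(1449/2) = 2/1449 ≈ 0.0013803)
36285 - (W - √(10010 + 3763)) = 36285 - (2/1449 - √(10010 + 3763)) = 36285 - (2/1449 - √13773) = 36285 + (-2/1449 + √13773) = 52576963/1449 + √13773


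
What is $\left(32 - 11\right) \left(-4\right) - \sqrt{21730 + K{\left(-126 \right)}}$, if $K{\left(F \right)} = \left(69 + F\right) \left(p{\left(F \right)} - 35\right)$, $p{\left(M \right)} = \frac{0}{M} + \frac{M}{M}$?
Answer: $-84 - 2 \sqrt{5917} \approx -237.84$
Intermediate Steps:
$p{\left(M \right)} = 1$ ($p{\left(M \right)} = 0 + 1 = 1$)
$K{\left(F \right)} = -2346 - 34 F$ ($K{\left(F \right)} = \left(69 + F\right) \left(1 - 35\right) = \left(69 + F\right) \left(-34\right) = -2346 - 34 F$)
$\left(32 - 11\right) \left(-4\right) - \sqrt{21730 + K{\left(-126 \right)}} = \left(32 - 11\right) \left(-4\right) - \sqrt{21730 - -1938} = 21 \left(-4\right) - \sqrt{21730 + \left(-2346 + 4284\right)} = -84 - \sqrt{21730 + 1938} = -84 - \sqrt{23668} = -84 - 2 \sqrt{5917}$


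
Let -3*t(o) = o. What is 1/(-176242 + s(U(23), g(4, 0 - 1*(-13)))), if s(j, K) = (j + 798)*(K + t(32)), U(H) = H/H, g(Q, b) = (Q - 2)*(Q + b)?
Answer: -3/472796 ≈ -6.3452e-6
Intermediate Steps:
g(Q, b) = (-2 + Q)*(Q + b)
t(o) = -o/3
U(H) = 1
s(j, K) = (798 + j)*(-32/3 + K) (s(j, K) = (j + 798)*(K - ⅓*32) = (798 + j)*(K - 32/3) = (798 + j)*(-32/3 + K))
1/(-176242 + s(U(23), g(4, 0 - 1*(-13)))) = 1/(-176242 + (-8512 + 798*(4² - 2*4 - 2*(0 - 1*(-13)) + 4*(0 - 1*(-13))) - 32/3*1 + (4² - 2*4 - 2*(0 - 1*(-13)) + 4*(0 - 1*(-13)))*1)) = 1/(-176242 + (-8512 + 798*(16 - 8 - 2*(0 + 13) + 4*(0 + 13)) - 32/3 + (16 - 8 - 2*(0 + 13) + 4*(0 + 13))*1)) = 1/(-176242 + (-8512 + 798*(16 - 8 - 2*13 + 4*13) - 32/3 + (16 - 8 - 2*13 + 4*13)*1)) = 1/(-176242 + (-8512 + 798*(16 - 8 - 26 + 52) - 32/3 + (16 - 8 - 26 + 52)*1)) = 1/(-176242 + (-8512 + 798*34 - 32/3 + 34*1)) = 1/(-176242 + (-8512 + 27132 - 32/3 + 34)) = 1/(-176242 + 55930/3) = 1/(-472796/3) = -3/472796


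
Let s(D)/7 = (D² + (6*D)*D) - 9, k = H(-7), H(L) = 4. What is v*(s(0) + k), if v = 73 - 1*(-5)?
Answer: -4602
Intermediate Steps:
k = 4
s(D) = -63 + 49*D² (s(D) = 7*((D² + (6*D)*D) - 9) = 7*((D² + 6*D²) - 9) = 7*(7*D² - 9) = 7*(-9 + 7*D²) = -63 + 49*D²)
v = 78 (v = 73 + 5 = 78)
v*(s(0) + k) = 78*((-63 + 49*0²) + 4) = 78*((-63 + 49*0) + 4) = 78*((-63 + 0) + 4) = 78*(-63 + 4) = 78*(-59) = -4602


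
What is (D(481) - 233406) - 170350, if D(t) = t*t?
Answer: -172395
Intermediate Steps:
D(t) = t²
(D(481) - 233406) - 170350 = (481² - 233406) - 170350 = (231361 - 233406) - 170350 = -2045 - 170350 = -172395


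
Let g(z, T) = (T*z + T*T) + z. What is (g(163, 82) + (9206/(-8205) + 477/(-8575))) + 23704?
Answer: 618527651228/14071575 ≈ 43956.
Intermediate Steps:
g(z, T) = z + T**2 + T*z (g(z, T) = (T*z + T**2) + z = (T**2 + T*z) + z = z + T**2 + T*z)
(g(163, 82) + (9206/(-8205) + 477/(-8575))) + 23704 = ((163 + 82**2 + 82*163) + (9206/(-8205) + 477/(-8575))) + 23704 = ((163 + 6724 + 13366) + (9206*(-1/8205) + 477*(-1/8575))) + 23704 = (20253 + (-9206/8205 - 477/8575)) + 23704 = (20253 - 16571047/14071575) + 23704 = 284975037428/14071575 + 23704 = 618527651228/14071575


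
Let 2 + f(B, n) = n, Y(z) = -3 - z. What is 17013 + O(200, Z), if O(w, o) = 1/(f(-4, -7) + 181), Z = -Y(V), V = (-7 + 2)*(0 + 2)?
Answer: 2926237/172 ≈ 17013.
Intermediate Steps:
V = -10 (V = -5*2 = -10)
f(B, n) = -2 + n
Z = -7 (Z = -(-3 - 1*(-10)) = -(-3 + 10) = -1*7 = -7)
O(w, o) = 1/172 (O(w, o) = 1/((-2 - 7) + 181) = 1/(-9 + 181) = 1/172)
17013 + O(200, Z) = 17013 + 1/172 = 2926237/172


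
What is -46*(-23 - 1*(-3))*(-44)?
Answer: -40480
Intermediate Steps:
-46*(-23 - 1*(-3))*(-44) = -46*(-23 + 3)*(-44) = -46*(-20)*(-44) = 920*(-44) = -40480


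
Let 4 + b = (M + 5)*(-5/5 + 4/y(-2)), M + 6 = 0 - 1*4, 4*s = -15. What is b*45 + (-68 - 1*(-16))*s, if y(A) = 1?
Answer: -660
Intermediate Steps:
s = -15/4 (s = (1/4)*(-15) = -15/4 ≈ -3.7500)
M = -10 (M = -6 + (0 - 1*4) = -6 + (0 - 4) = -6 - 4 = -10)
b = -19 (b = -4 + (-10 + 5)*(-5/5 + 4/1) = -4 - 5*(-5*1/5 + 4*1) = -4 - 5*(-1 + 4) = -4 - 5*3 = -4 - 15 = -19)
b*45 + (-68 - 1*(-16))*s = -19*45 + (-68 - 1*(-16))*(-15/4) = -855 + (-68 + 16)*(-15/4) = -855 - 52*(-15/4) = -855 + 195 = -660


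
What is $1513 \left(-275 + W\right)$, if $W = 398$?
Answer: $186099$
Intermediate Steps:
$1513 \left(-275 + W\right) = 1513 \left(-275 + 398\right) = 1513 \cdot 123 = 186099$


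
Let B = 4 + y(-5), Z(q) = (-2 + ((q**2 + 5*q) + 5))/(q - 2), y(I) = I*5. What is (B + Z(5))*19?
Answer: -190/3 ≈ -63.333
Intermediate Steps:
y(I) = 5*I
Z(q) = (3 + q**2 + 5*q)/(-2 + q) (Z(q) = (-2 + (5 + q**2 + 5*q))/(-2 + q) = (3 + q**2 + 5*q)/(-2 + q))
B = -21 (B = 4 + 5*(-5) = 4 - 25 = -21)
(B + Z(5))*19 = (-21 + (3 + 5**2 + 5*5)/(-2 + 5))*19 = (-21 + (3 + 25 + 25)/3)*19 = (-21 + (1/3)*53)*19 = (-21 + 53/3)*19 = -10/3*19 = -190/3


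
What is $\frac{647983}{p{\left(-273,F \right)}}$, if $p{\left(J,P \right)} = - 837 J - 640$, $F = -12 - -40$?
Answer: $\frac{647983}{227861} \approx 2.8438$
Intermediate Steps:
$F = 28$ ($F = -12 + 40 = 28$)
$p{\left(J,P \right)} = -640 - 837 J$
$\frac{647983}{p{\left(-273,F \right)}} = \frac{647983}{-640 - -228501} = \frac{647983}{-640 + 228501} = \frac{647983}{227861}$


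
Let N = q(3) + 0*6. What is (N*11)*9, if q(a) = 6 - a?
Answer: 297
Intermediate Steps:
N = 3 (N = (6 - 1*3) + 0*6 = (6 - 3) + 0 = 3 + 0 = 3)
(N*11)*9 = (3*11)*9 = 33*9 = 297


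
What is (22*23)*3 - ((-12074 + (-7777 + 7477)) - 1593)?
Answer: 15485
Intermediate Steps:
(22*23)*3 - ((-12074 + (-7777 + 7477)) - 1593) = 506*3 - ((-12074 - 300) - 1593) = 1518 - (-12374 - 1593) = 1518 - 1*(-13967) = 1518 + 13967 = 15485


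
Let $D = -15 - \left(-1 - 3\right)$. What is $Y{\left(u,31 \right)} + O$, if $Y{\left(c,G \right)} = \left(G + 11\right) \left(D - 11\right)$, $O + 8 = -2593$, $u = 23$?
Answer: $-3525$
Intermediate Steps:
$D = -11$ ($D = -15 - \left(-1 - 3\right) = -15 - -4 = -15 + 4 = -11$)
$O = -2601$ ($O = -8 - 2593 = -2601$)
$Y{\left(c,G \right)} = -242 - 22 G$ ($Y{\left(c,G \right)} = \left(G + 11\right) \left(-11 - 11\right) = \left(11 + G\right) \left(-22\right) = -242 - 22 G$)
$Y{\left(u,31 \right)} + O = \left(-242 - 682\right) - 2601 = -924 - 2601 = -3525$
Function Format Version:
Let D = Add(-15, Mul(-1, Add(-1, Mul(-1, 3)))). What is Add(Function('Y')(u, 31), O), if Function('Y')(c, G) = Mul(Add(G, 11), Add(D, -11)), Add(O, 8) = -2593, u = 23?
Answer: -3525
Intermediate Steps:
D = -11 (D = Add(-15, Mul(-1, Add(-1, -3))) = Add(-15, Mul(-1, -4)) = Add(-15, 4) = -11)
O = -2601 (O = Add(-8, -2593) = -2601)
Function('Y')(c, G) = Add(-242, Mul(-22, G)) (Function('Y')(c, G) = Mul(Add(G, 11), Add(-11, -11)) = Mul(Add(11, G), -22) = Add(-242, Mul(-22, G)))
Add(Function('Y')(u, 31), O) = Add(Add(-242, Mul(-22, 31)), -2601) = Add(Add(-242, -682), -2601) = Add(-924, -2601) = -3525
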